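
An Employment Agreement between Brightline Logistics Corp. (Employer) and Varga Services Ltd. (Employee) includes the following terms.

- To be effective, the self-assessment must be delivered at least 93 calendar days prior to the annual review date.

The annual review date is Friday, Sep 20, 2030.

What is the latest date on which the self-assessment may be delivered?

Jun 19, 2030

Counting back 93 calendar days from Sep 20, 2030 gives Jun 19, 2030.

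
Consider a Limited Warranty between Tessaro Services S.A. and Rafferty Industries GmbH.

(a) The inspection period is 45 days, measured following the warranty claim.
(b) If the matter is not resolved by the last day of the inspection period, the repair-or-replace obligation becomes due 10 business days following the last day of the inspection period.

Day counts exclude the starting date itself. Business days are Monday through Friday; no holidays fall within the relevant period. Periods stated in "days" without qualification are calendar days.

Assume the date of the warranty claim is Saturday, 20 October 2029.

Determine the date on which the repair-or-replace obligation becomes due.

Adding 45 calendar days to 20 October 2029 gives 4 December 2029, which is the last day of the inspection period.
The date on which the repair-or-replace obligation becomes due: 10 business days after Tuesday, 4 December 2029, skipping weekends — Dec 5, Dec 6, Dec 7, Dec 10, Dec 11, Dec 12, Dec 13, Dec 14, Dec 17, Dec 18 — lands on Tuesday, 18 December 2029.

18 December 2029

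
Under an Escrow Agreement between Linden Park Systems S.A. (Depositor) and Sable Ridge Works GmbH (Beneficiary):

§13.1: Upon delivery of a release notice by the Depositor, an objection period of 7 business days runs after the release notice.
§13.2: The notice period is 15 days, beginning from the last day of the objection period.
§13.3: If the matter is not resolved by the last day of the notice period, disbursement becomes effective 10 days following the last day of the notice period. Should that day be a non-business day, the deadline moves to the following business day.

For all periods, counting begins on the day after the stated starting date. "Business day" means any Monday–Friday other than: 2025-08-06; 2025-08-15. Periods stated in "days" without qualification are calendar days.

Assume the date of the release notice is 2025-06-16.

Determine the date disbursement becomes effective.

2025-07-21

The last day of the objection period: counting 7 business days from Monday, 2025-06-16 (Jun 17, Jun 18, Jun 19, Jun 20, Jun 23, Jun 24, Jun 25, skipping weekends) reaches Wednesday, 2025-06-25.
The last day of the notice period: 15 calendar days after 2025-06-25 is 2025-07-10.
Adding 10 calendar days to 2025-07-10 gives 2025-07-20, which is the date disbursement becomes effective. That falls on a Sunday, so it rolls to the next business day, Monday, 2025-07-21.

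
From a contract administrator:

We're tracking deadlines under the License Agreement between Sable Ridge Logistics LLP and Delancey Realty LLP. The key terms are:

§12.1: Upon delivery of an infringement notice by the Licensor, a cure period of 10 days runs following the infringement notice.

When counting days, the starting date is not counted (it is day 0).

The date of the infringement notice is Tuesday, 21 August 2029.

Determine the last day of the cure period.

The last day of the cure period: 21 August 2029 + 10 days = 31 August 2029.

31 August 2029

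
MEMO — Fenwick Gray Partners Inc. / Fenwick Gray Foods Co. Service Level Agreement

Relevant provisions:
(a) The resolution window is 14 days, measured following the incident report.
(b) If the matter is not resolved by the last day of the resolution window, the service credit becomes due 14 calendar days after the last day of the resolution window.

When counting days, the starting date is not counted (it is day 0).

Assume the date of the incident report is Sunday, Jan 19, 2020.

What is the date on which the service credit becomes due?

The last day of the resolution window: 14 calendar days after Jan 19, 2020 is Feb 2, 2020.
The date on which the service credit becomes due: 14 calendar days after Feb 2, 2020 is Feb 16, 2020.

Feb 16, 2020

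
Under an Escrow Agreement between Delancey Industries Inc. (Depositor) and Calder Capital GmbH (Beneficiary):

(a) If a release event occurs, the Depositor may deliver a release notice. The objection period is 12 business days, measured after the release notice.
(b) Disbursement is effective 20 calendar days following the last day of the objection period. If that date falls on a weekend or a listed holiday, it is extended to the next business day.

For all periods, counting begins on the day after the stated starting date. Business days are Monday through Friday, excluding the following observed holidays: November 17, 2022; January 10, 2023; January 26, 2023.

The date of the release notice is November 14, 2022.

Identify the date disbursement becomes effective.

From Monday, November 14, 2022, 12 business days (Nov 15, Nov 16, Nov 18, Nov 21, …, Nov 29, Nov 30, Dec 1, skipping weekends and the listed holiday on Nov 17) brings us to Thursday, December 1, 2022, which is the last day of the objection period.
The date disbursement becomes effective: December 1, 2022 + 20 days = December 21, 2022. December 21, 2022 is a Wednesday and is not a listed holiday, so no roll-forward applies.

December 21, 2022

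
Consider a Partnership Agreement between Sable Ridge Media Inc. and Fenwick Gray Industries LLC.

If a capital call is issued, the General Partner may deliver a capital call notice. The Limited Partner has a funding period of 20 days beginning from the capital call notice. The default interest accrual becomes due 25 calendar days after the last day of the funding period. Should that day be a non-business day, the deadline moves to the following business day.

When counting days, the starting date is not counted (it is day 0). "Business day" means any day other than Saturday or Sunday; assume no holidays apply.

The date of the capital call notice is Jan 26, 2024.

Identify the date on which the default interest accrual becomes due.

Adding 20 calendar days to Jan 26, 2024 gives Feb 15, 2024, which is the last day of the funding period.
The date on which the default interest accrual becomes due: Feb 15, 2024 + 25 days = Mar 11, 2024. Mar 11, 2024 is a Monday, so no roll-forward applies.

Mar 11, 2024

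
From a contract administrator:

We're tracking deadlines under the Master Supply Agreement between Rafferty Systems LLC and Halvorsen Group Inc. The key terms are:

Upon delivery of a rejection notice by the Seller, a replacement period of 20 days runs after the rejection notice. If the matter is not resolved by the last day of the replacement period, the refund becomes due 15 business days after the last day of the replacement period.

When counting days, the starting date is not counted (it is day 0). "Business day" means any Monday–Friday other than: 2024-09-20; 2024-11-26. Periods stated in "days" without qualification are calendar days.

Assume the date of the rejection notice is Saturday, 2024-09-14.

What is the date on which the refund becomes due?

The last day of the replacement period: 20 calendar days after 2024-09-14 is 2024-10-04.
The date on which the refund becomes due: 15 business days after Friday, 2024-10-04, skipping weekends — Oct 7, Oct 8, Oct 9, Oct 10, …, Oct 23, Oct 24, Oct 25 — lands on Friday, 2024-10-25.

2024-10-25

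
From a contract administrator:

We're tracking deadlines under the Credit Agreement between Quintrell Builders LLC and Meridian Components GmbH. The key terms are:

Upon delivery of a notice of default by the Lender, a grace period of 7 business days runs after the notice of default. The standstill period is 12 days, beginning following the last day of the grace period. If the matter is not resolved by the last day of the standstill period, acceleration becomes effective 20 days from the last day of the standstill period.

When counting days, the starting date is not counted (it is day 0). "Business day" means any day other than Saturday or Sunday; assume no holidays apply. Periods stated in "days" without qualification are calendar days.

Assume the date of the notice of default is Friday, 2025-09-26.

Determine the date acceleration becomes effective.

2025-11-08

From Friday, 2025-09-26, 7 business days (Sep 29, Sep 30, Oct 1, Oct 2, Oct 3, Oct 6, Oct 7, skipping weekends) brings us to Tuesday, 2025-10-07, which is the last day of the grace period.
Adding 12 calendar days to 2025-10-07 gives 2025-10-19, which is the last day of the standstill period.
The date acceleration becomes effective: 2025-10-19 + 20 days = 2025-11-08.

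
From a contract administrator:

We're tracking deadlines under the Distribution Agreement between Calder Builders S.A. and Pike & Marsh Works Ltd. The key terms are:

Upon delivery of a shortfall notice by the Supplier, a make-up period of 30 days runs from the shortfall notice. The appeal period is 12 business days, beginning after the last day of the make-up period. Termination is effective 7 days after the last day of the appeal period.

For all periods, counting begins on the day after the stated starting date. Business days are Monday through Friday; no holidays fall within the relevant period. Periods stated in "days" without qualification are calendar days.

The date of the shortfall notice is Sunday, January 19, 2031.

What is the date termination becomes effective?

The last day of the make-up period: 30 calendar days after January 19, 2031 is February 18, 2031.
The last day of the appeal period: 12 business days after Tuesday, February 18, 2031, skipping weekends — Feb 19, Feb 20, Feb 21, Feb 24, …, Mar 4, Mar 5, Mar 6 — lands on Thursday, March 6, 2031.
The date termination becomes effective: March 6, 2031 + 7 days = March 13, 2031.

March 13, 2031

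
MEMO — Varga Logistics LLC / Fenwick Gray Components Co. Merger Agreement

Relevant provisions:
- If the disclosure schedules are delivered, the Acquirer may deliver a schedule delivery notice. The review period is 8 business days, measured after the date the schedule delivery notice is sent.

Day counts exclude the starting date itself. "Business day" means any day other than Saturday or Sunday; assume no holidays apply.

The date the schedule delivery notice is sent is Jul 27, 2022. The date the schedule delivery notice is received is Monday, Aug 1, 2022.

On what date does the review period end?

Aug 8, 2022

From Wednesday, Jul 27, 2022, 8 business days (Jul 28, Jul 29, Aug 1, Aug 2, Aug 3, Aug 4, Aug 5, Aug 8, skipping weekends) brings us to Monday, Aug 8, 2022, which is the last day of the review period.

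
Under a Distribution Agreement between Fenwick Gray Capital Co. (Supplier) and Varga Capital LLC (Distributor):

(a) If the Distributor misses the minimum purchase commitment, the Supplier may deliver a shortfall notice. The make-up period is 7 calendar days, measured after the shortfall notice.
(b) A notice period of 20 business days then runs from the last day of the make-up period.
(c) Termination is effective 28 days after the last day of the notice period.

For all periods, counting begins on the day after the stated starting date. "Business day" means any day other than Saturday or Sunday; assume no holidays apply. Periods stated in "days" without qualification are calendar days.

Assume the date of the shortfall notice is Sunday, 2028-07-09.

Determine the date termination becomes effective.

2028-09-08

Adding 7 calendar days to 2028-07-09 gives 2028-07-16, which is the last day of the make-up period.
The last day of the notice period: 20 business days after Sunday, 2028-07-16, skipping weekends — Jul 17, Jul 18, Jul 19, Jul 20, …, Aug 9, Aug 10, Aug 11 — lands on Friday, 2028-08-11.
The date termination becomes effective: 28 calendar days after 2028-08-11 is 2028-09-08.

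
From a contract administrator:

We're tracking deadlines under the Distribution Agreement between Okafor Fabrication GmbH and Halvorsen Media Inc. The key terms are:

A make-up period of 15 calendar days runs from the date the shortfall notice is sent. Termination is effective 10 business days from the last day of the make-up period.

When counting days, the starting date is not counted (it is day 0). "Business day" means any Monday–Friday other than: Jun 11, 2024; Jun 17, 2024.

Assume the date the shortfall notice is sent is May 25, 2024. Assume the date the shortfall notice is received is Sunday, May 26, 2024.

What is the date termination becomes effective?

Jun 25, 2024

The last day of the make-up period: May 25, 2024 + 15 days = Jun 9, 2024.
The date termination becomes effective: 10 business days after Sunday, Jun 9, 2024, skipping weekends and the listed holidays on Jun 11, Jun 17 — Jun 10, Jun 12, Jun 13, Jun 14, Jun 18, Jun 19, Jun 20, Jun 21, Jun 24, Jun 25 — lands on Tuesday, Jun 25, 2024.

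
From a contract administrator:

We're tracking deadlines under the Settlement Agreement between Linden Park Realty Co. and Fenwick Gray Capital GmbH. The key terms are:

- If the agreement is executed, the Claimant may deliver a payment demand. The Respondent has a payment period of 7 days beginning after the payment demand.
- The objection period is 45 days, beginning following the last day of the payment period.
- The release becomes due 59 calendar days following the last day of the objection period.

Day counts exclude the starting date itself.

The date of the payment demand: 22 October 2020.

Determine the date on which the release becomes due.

The last day of the payment period: 7 calendar days after 22 October 2020 is 29 October 2020.
The last day of the objection period: 45 calendar days after 29 October 2020 is 13 December 2020.
Adding 59 calendar days to 13 December 2020 gives 10 February 2021, which is the date on which the release becomes due.

10 February 2021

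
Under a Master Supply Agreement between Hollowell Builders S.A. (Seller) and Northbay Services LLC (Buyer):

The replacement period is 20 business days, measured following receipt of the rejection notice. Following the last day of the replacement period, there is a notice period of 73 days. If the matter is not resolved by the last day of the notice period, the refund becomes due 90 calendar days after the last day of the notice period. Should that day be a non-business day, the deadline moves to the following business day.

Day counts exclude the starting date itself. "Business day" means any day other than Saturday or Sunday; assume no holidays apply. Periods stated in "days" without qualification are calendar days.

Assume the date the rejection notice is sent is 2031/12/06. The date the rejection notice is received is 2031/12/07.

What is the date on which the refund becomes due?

The last day of the replacement period: counting 20 business days from Sunday, 2031/12/07 (Dec 8, Dec 9, Dec 10, Dec 11, …, Dec 31, Jan 1, Jan 2, skipping weekends) reaches Friday, 2032/01/02.
The last day of the notice period: 73 calendar days after 2032/01/02 is 2032/03/15.
The date on which the refund becomes due: 90 calendar days after 2032/03/15 is 2032/06/13. That falls on a Sunday, so it rolls to the next business day, Monday, 2032/06/14.

2032/06/14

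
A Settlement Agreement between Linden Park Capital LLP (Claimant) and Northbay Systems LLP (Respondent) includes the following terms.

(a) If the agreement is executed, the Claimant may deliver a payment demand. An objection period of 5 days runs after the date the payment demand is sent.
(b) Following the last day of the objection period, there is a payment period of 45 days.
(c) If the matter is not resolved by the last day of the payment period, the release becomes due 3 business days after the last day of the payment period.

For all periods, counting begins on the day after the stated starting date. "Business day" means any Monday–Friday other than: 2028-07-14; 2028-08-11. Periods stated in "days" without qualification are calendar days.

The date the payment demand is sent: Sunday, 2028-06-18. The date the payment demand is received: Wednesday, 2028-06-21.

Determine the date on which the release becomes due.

2028-08-10

The last day of the objection period: 5 calendar days after 2028-06-18 is 2028-06-23.
The last day of the payment period: 45 calendar days after 2028-06-23 is 2028-08-07.
From Monday, 2028-08-07, 3 business days (Aug 8, Aug 9, Aug 10, skipping weekends) brings us to Thursday, 2028-08-10, which is the date on which the release becomes due.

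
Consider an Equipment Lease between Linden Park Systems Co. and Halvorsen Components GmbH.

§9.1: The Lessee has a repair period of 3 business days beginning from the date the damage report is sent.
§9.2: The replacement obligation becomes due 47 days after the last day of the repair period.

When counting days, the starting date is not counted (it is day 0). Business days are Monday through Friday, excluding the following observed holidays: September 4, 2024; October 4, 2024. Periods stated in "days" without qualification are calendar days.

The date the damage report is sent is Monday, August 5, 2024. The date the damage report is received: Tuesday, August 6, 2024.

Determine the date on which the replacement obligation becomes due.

The last day of the repair period: 3 business days after Monday, August 5, 2024, skipping weekends — Aug 6, Aug 7, Aug 8 — lands on Thursday, August 8, 2024.
Adding 47 calendar days to August 8, 2024 gives September 24, 2024, which is the date on which the replacement obligation becomes due.

September 24, 2024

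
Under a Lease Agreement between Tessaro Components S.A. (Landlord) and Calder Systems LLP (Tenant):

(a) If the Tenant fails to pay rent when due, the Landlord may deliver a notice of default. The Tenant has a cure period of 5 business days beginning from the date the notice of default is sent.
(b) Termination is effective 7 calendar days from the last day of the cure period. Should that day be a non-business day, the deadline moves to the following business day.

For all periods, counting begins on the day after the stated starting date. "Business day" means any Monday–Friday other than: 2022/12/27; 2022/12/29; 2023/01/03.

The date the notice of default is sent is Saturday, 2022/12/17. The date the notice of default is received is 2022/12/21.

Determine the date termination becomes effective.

From Saturday, 2022/12/17, 5 business days (Dec 19, Dec 20, Dec 21, Dec 22, Dec 23, skipping weekends) brings us to Friday, 2022/12/23, which is the last day of the cure period.
Adding 7 calendar days to 2022/12/23 gives 2022/12/30, which is the date termination becomes effective. 2022/12/30 is a Friday and is not a listed holiday, so no roll-forward applies.

2022/12/30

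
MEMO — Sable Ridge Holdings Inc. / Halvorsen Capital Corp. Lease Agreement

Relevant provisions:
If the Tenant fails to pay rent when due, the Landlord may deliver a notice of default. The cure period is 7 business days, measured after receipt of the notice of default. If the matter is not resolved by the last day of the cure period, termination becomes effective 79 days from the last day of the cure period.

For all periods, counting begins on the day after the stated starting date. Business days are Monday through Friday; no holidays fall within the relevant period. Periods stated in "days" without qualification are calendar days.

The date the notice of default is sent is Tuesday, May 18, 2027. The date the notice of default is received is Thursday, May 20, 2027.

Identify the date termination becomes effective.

Aug 18, 2027

From Thursday, May 20, 2027, 7 business days (May 21, May 24, May 25, May 26, May 27, May 28, May 31, skipping weekends) brings us to Monday, May 31, 2027, which is the last day of the cure period.
The date termination becomes effective: 79 calendar days after May 31, 2027 is Aug 18, 2027.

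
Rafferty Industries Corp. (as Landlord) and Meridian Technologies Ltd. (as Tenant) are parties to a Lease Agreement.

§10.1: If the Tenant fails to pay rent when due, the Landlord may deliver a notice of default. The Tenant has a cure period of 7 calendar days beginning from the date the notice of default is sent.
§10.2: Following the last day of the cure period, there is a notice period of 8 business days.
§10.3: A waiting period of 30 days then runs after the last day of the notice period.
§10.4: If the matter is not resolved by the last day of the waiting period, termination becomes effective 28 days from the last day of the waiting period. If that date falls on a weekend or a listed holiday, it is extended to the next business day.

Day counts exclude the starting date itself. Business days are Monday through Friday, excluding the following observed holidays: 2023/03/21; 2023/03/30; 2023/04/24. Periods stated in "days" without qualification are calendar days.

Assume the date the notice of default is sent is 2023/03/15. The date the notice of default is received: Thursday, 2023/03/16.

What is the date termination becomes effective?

2023/06/01

Adding 7 calendar days to 2023/03/15 gives 2023/03/22, which is the last day of the cure period.
The last day of the notice period: counting 8 business days from Wednesday, 2023/03/22 (Mar 23, Mar 24, Mar 27, Mar 28, Mar 29, Mar 31, Apr 3, Apr 4, skipping weekends and the listed holiday on Mar 30) reaches Tuesday, 2023/04/04.
Adding 30 calendar days to 2023/04/04 gives 2023/05/04, which is the last day of the waiting period.
The date termination becomes effective: 2023/05/04 + 28 days = 2023/06/01. 2023/06/01 is a Thursday and is not a listed holiday, so no roll-forward applies.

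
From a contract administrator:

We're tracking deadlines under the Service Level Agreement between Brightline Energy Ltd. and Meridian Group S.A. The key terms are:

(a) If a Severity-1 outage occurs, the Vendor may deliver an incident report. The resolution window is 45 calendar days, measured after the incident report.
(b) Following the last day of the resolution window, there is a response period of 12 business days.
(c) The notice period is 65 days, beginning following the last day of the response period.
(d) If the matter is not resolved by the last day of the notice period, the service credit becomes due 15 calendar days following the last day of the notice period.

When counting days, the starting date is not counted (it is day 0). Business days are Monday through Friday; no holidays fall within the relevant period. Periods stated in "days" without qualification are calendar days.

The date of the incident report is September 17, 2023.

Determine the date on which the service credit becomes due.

Adding 45 calendar days to September 17, 2023 gives November 1, 2023, which is the last day of the resolution window.
The last day of the response period: counting 12 business days from Wednesday, November 1, 2023 (Nov 2, Nov 3, Nov 6, Nov 7, …, Nov 15, Nov 16, Nov 17, skipping weekends) reaches Friday, November 17, 2023.
The last day of the notice period: November 17, 2023 + 65 days = January 21, 2024.
Adding 15 calendar days to January 21, 2024 gives February 5, 2024, which is the date on which the service credit becomes due.

February 5, 2024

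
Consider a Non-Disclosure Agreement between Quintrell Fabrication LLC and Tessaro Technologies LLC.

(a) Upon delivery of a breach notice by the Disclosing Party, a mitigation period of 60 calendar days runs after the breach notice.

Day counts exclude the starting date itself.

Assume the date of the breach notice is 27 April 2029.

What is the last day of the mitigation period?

The last day of the mitigation period: 60 calendar days after 27 April 2029 is 26 June 2029.

26 June 2029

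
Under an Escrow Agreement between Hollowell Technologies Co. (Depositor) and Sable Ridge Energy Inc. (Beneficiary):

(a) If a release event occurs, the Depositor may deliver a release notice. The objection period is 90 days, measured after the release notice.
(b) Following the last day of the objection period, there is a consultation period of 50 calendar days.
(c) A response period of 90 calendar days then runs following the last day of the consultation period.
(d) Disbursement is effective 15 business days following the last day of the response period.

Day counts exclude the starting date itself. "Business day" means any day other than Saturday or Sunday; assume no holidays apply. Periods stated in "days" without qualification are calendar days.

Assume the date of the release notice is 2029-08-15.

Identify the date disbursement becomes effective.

The last day of the objection period: 90 calendar days after 2029-08-15 is 2029-11-13.
The last day of the consultation period: 50 calendar days after 2029-11-13 is 2030-01-02.
The last day of the response period: 2030-01-02 + 90 days = 2030-04-02.
From Tuesday, 2030-04-02, 15 business days (Apr 3, Apr 4, Apr 5, Apr 8, …, Apr 19, Apr 22, Apr 23, skipping weekends) brings us to Tuesday, 2030-04-23, which is the date disbursement becomes effective.

2030-04-23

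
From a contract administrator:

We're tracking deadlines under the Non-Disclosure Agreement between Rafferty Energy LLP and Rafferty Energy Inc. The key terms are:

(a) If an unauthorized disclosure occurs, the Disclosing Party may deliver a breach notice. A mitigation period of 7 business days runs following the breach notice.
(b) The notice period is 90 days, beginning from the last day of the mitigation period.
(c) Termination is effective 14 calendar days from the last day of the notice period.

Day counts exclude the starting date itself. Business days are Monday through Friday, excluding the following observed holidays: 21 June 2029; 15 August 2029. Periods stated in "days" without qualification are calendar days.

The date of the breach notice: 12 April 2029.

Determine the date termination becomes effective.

5 August 2029

The last day of the mitigation period: counting 7 business days from Thursday, 12 April 2029 (Apr 13, Apr 16, Apr 17, Apr 18, Apr 19, Apr 20, Apr 23, skipping weekends) reaches Monday, 23 April 2029.
The last day of the notice period: 90 calendar days after 23 April 2029 is 22 July 2029.
The date termination becomes effective: 22 July 2029 + 14 days = 5 August 2029.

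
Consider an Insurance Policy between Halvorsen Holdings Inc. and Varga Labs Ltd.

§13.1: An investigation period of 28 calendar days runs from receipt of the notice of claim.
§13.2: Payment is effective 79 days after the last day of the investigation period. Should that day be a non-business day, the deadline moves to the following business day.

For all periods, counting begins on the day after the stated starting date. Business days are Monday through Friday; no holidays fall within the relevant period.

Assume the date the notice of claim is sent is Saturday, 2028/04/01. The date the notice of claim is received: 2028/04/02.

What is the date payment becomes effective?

The last day of the investigation period: 2028/04/02 + 28 days = 2028/04/30.
The date payment becomes effective: 79 calendar days after 2028/04/30 is 2028/07/18. 2028/07/18 is a Tuesday, so no roll-forward applies.

2028/07/18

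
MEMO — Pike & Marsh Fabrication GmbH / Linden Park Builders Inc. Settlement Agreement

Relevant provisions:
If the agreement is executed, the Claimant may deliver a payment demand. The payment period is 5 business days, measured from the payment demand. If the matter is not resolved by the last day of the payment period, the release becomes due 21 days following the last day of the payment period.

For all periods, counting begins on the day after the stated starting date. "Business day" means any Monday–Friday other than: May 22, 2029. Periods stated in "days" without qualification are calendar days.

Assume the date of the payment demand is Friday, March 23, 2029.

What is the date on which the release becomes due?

The last day of the payment period: counting 5 business days from Friday, March 23, 2029 (Mar 26, Mar 27, Mar 28, Mar 29, Mar 30, skipping weekends) reaches Friday, March 30, 2029.
Adding 21 calendar days to March 30, 2029 gives April 20, 2029, which is the date on which the release becomes due.

April 20, 2029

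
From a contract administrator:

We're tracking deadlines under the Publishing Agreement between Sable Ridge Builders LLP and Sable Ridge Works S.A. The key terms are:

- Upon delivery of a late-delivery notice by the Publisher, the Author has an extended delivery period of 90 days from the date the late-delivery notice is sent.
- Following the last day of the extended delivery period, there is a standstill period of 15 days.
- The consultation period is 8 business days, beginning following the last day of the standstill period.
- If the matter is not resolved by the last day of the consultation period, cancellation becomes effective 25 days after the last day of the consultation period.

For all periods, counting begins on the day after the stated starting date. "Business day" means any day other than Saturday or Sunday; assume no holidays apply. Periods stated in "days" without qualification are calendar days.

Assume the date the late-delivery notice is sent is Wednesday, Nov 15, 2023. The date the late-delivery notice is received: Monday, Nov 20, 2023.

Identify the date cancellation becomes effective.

The last day of the extended delivery period: 90 calendar days after Nov 15, 2023 is Feb 13, 2024.
Adding 15 calendar days to Feb 13, 2024 gives Feb 28, 2024, which is the last day of the standstill period.
The last day of the consultation period: counting 8 business days from Wednesday, Feb 28, 2024 (Feb 29, Mar 1, Mar 4, Mar 5, Mar 6, Mar 7, Mar 8, Mar 11, skipping weekends) reaches Monday, Mar 11, 2024.
Adding 25 calendar days to Mar 11, 2024 gives Apr 5, 2024, which is the date cancellation becomes effective.

Apr 5, 2024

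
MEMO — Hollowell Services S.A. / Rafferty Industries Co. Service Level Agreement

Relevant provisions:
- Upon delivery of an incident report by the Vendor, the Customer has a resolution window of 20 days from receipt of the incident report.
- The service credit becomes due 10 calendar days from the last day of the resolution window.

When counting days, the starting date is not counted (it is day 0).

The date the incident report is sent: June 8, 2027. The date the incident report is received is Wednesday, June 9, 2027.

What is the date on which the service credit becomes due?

July 9, 2027

The last day of the resolution window: June 9, 2027 + 20 days = June 29, 2027.
The date on which the service credit becomes due: 10 calendar days after June 29, 2027 is July 9, 2027.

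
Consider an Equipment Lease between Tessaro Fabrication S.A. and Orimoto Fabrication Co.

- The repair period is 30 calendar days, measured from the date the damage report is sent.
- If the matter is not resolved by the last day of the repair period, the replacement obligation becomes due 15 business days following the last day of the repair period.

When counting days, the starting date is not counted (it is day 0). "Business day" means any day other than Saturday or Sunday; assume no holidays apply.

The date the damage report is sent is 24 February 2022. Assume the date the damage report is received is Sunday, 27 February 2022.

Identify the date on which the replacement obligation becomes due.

Adding 30 calendar days to 24 February 2022 gives 26 March 2022, which is the last day of the repair period.
The date on which the replacement obligation becomes due: counting 15 business days from Saturday, 26 March 2022 (Mar 28, Mar 29, Mar 30, Mar 31, …, Apr 13, Apr 14, Apr 15, skipping weekends) reaches Friday, 15 April 2022.

15 April 2022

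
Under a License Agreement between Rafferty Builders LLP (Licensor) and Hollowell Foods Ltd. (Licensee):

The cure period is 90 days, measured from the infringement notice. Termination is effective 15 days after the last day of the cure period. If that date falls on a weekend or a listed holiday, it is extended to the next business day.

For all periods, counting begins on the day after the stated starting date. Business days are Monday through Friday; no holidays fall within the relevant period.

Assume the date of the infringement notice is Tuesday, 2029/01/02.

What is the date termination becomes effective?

The last day of the cure period: 90 calendar days after 2029/01/02 is 2029/04/02.
The date termination becomes effective: 2029/04/02 + 15 days = 2029/04/17. 2029/04/17 is a Tuesday, so no roll-forward applies.

2029/04/17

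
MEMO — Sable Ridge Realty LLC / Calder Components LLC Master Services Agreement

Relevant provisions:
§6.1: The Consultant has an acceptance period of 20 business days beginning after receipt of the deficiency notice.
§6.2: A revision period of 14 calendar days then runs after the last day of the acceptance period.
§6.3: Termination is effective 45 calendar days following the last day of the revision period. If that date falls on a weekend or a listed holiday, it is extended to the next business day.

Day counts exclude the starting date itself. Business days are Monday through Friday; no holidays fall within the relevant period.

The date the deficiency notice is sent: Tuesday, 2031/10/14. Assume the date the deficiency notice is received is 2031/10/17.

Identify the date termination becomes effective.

2032/01/12

From Friday, 2031/10/17, 20 business days (Oct 20, Oct 21, Oct 22, Oct 23, …, Nov 12, Nov 13, Nov 14, skipping weekends) brings us to Friday, 2031/11/14, which is the last day of the acceptance period.
The last day of the revision period: 2031/11/14 + 14 days = 2031/11/28.
The date termination becomes effective: 45 calendar days after 2031/11/28 is 2032/01/12. 2032/01/12 is a Monday, so no roll-forward applies.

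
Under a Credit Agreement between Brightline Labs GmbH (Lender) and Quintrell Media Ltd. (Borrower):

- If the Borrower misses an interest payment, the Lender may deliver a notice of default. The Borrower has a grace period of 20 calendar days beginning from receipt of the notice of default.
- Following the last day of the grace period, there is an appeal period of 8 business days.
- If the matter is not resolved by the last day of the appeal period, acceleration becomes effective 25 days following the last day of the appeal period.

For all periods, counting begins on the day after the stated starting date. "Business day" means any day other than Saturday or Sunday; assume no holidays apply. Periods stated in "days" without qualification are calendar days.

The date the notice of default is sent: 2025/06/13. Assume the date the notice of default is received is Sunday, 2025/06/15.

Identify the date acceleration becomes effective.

The last day of the grace period: 2025/06/15 + 20 days = 2025/07/05.
From Saturday, 2025/07/05, 8 business days (Jul 7, Jul 8, Jul 9, Jul 10, Jul 11, Jul 14, Jul 15, Jul 16, skipping weekends) brings us to Wednesday, 2025/07/16, which is the last day of the appeal period.
Adding 25 calendar days to 2025/07/16 gives 2025/08/10, which is the date acceleration becomes effective.

2025/08/10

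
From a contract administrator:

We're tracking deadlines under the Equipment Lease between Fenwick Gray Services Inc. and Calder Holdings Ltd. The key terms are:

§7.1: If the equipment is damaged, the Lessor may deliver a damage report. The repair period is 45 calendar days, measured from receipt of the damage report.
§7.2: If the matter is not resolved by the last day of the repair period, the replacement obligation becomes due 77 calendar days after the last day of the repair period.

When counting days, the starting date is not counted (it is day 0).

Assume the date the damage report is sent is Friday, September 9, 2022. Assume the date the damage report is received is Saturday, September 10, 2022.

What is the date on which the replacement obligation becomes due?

The last day of the repair period: September 10, 2022 + 45 days = October 25, 2022.
The date on which the replacement obligation becomes due: October 25, 2022 + 77 days = January 10, 2023.

January 10, 2023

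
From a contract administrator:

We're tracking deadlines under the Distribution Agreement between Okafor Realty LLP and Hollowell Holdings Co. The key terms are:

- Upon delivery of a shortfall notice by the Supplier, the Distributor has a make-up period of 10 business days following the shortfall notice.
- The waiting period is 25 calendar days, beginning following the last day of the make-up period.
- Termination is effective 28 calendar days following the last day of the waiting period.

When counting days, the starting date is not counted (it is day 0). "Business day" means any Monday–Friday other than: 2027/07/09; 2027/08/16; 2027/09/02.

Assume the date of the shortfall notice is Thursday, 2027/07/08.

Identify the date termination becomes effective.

2027/09/14

From Thursday, 2027/07/08, 10 business days (Jul 12, Jul 13, Jul 14, Jul 15, Jul 16, Jul 19, Jul 20, Jul 21, Jul 22, Jul 23, skipping weekends and the listed holiday on Jul 9) brings us to Friday, 2027/07/23, which is the last day of the make-up period.
The last day of the waiting period: 25 calendar days after 2027/07/23 is 2027/08/17.
The date termination becomes effective: 2027/08/17 + 28 days = 2027/09/14.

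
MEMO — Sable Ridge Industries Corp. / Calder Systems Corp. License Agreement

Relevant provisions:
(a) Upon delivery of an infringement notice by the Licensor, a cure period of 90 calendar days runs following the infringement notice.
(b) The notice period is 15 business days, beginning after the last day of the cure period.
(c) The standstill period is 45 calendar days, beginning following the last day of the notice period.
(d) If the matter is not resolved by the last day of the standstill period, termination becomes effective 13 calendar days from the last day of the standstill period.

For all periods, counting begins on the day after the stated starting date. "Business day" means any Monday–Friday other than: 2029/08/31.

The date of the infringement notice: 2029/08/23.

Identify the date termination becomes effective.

2030/02/08

Adding 90 calendar days to 2029/08/23 gives 2029/11/21, which is the last day of the cure period.
The last day of the notice period: 15 business days after Wednesday, 2029/11/21, skipping weekends — Nov 22, Nov 23, Nov 26, Nov 27, …, Dec 10, Dec 11, Dec 12 — lands on Wednesday, 2029/12/12.
The last day of the standstill period: 2029/12/12 + 45 days = 2030/01/26.
The date termination becomes effective: 2030/01/26 + 13 days = 2030/02/08.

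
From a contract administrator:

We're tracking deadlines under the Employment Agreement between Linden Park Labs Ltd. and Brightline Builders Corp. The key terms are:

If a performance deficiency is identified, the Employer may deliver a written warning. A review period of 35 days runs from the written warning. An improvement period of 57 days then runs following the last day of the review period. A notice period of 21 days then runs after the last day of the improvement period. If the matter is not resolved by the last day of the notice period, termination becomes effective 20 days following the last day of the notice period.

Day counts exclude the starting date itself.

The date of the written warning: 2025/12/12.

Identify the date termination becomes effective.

2026/04/24

The last day of the review period: 35 calendar days after 2025/12/12 is 2026/01/16.
The last day of the improvement period: 57 calendar days after 2026/01/16 is 2026/03/14.
Adding 21 calendar days to 2026/03/14 gives 2026/04/04, which is the last day of the notice period.
The date termination becomes effective: 2026/04/04 + 20 days = 2026/04/24.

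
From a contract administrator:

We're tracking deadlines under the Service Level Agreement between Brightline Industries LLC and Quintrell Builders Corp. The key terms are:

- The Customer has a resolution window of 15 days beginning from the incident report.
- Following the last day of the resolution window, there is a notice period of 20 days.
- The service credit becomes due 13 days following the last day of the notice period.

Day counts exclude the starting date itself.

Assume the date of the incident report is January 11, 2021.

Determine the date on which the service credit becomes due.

The last day of the resolution window: January 11, 2021 + 15 days = January 26, 2021.
The last day of the notice period: 20 calendar days after January 26, 2021 is February 15, 2021.
Adding 13 calendar days to February 15, 2021 gives February 28, 2021, which is the date on which the service credit becomes due.

February 28, 2021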